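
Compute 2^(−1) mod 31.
2^(−1) ≡ 16 (mod 31)

Apply the extended Euclidean algorithm to (31, 2), tracking rows (r, s, t) with s·31 + t·2 = r. Each division r_prev = q·r_cur + r_new produces the new row as (previous row) − q·(current row):
  row A: (31, 1, 0)   [1·31 + 0·2 = 31]
  row B: (2, 0, 1)   [0·31 + 1·2 = 2]
  31 = 15·2 + 1   → row C = row A − 15·row B = (1, 1, −15)   [check: 1·31 − 15·2 = 1]
  2 = 2·1 + 0   → remainder 0, stop. gcd = 1 (last nonzero row C).
The gcd is 1, so 2 is invertible mod 31. The last nonzero row gives 1·31 − 15·2 = 1, so t = −15. So 2^(−1) ≡ −15 ≡ 16 (mod 31). Verify: 2 · 16 = 32 ≡ 1 (mod 31). ✓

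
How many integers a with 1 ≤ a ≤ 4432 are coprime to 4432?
2208

The number of a ∈ {1, ..., 4432} with gcd(a, 4432) = 1 is by definition Euler's totient φ(4432). φ is multiplicative, with φ(p^e) = p^e − p^(e−1). Factorise 4432 = 2^4 · 277. Then
  φ(4432) = (2^4 − 2^3) · (277 − 1) = 8 · 276 = 2208.
So there are 2208 such integers.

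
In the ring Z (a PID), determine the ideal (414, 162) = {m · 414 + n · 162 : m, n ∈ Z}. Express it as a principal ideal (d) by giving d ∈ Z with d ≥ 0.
In the PID Z, (a, b) is generated by gcd(a, b). Compute gcd(414, 162) with the extended Euclidean algorithm, tracking rows (r, s, t) with s·414 + t·162 = r:
  row A: (414, 1, 0)   [1·414 + 0·162 = 414]
  row B: (162, 0, 1)   [0·414 + 1·162 = 162]
  414 = 2·162 + 90   → row C = row A − 2·row B = (90, 1, −2)   [check: 1·414 − 2·162 = 90]
  162 = 1·90 + 72   → row D = row B − 1·row C = (72, −1, 3)   [check: −1·414 + 3·162 = 72]
  90 = 1·72 + 18   → row E = row C − 1·row D = (18, 2, −5)   [check: 2·414 − 5·162 = 18]
  72 = 4·18 + 0   → remainder 0, stop. gcd = 18 (last nonzero row E).
So gcd(414, 162) = 18, with Bézout identity 2·414 − 5·162 = 18. Containment (⊇): the Bézout identity exhibits 18 as an element of (414, 162), giving (18) ⊆ (414, 162). Containment (⊆): since 18 | 414 and 18 | 162 (414 = 18·23, 162 = 18·9), every Z-linear combination of 414 and 162 is divisible by 18, so (414, 162) ⊆ (18). Therefore (414, 162) = (18), d = 18.

Final answer: (414, 162) = (18); d = 18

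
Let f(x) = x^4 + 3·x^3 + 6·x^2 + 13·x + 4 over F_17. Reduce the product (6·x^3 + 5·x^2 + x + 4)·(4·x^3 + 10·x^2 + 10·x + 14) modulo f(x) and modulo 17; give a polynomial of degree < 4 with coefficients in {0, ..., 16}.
Multiply as integer polynomials: a · b = 24·x^6 + 80·x^5 + 114·x^4 + 160·x^3 + 120·x^2 + 54·x + 56. Reducing coefficients mod 17: a · b ≡ 7·x^6 + 12·x^5 + 12·x^4 + 7·x^3 + x^2 + 3·x + 5. Now divide by f(x) = x^4 + 3·x^3 + 6·x^2 + 13·x + 4 in F_17[x], eliminating the leading term at each step:
  leading term 7·x^6: subtract (7·x^2)·f(x) = 7·x^6 + 4·x^5 + 8·x^4 + 6·x^3 + 11·x^2, leaving 8·x^5 + 4·x^4 + x^3 + 7·x^2 + 3·x + 5 (coefficients mod 17)
  leading term 8·x^5: subtract (8·x)·f(x) = 8·x^5 + 7·x^4 + 14·x^3 + 2·x^2 + 15·x, leaving 14·x^4 + 4·x^3 + 5·x^2 + 5·x + 5 (coefficients mod 17)
  leading term 14·x^4: subtract (14)·f(x) = 14·x^4 + 8·x^3 + 16·x^2 + 12·x + 5, leaving 13·x^3 + 6·x^2 + 10·x (coefficients mod 17)
The degree is now < 4, so this is the remainder. Hence a · b ≡ 13·x^3 + 6·x^2 + 10·x in F_17[x]/(f).

Final answer: a · b ≡ 13·x^3 + 6·x^2 + 10·x (mod f(x))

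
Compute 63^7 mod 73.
Use repeated squaring. Binary(7) = 111. Walk through the bits of the exponent 7 left-to-right: at each bit after the leading one, square the running value, then multiply by 63 if the bit is 1 (always reducing mod 73):
  bit 1 = 1 (leading): start with 63.
  bit 2 = 1: square 63^2 = 3969 ≡ 27; bit is 1, so multiply 27·63 = 1701 ≡ 22 (mod 73).
  bit 3 = 1: square 22^2 = 484 ≡ 46; bit is 1, so multiply 46·63 = 2898 ≡ 51 (mod 73).
Final value: 63^7 ≡ 51 (mod 73).

Final answer: 51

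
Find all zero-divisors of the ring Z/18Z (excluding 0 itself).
nonzero zero-divisors of Z/18Z = {2, 3, 4, 6, 8, 9, 10, 12, 14, 15, 16}

An element a ∈ Z/18Z (with a ≠ 0) is a zero-divisor iff gcd(a, 18) > 1 (because a is a unit precisely when gcd(a, n) = 1, and in Z/nZ every nonzero, non-unit element is a zero-divisor). Scan a = 1, ..., 17 and keep those with gcd(a, 18) > 1:
  gcd(2, 18) = 2, gcd(3, 18) = 3, gcd(4, 18) = 2, gcd(6, 18) = 6, gcd(8, 18) = 2, gcd(9, 18) = 9, gcd(10, 18) = 2, gcd(12, 18) = 6, gcd(14, 18) = 2, gcd(15, 18) = 3, gcd(16, 18) = 2.
All other a ∈ {1, ..., 17} have gcd(a, 18) = 1 and are units. So the nonzero zero-divisors are exactly the 11 values of a appearing in this scan.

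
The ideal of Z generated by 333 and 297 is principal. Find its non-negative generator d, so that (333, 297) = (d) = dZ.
(333, 297) = (9); d = 9

In the PID Z, (a, b) is generated by gcd(a, b). Compute gcd(333, 297) with the extended Euclidean algorithm, tracking rows (r, s, t) with s·333 + t·297 = r:
  row A: (333, 1, 0)   [1·333 + 0·297 = 333]
  row B: (297, 0, 1)   [0·333 + 1·297 = 297]
  333 = 1·297 + 36   → row C = row A − 1·row B = (36, 1, −1)   [check: 1·333 − 1·297 = 36]
  297 = 8·36 + 9   → row D = row B − 8·row C = (9, −8, 9)   [check: −8·333 + 9·297 = 9]
  36 = 4·9 + 0   → remainder 0, stop. gcd = 9 (last nonzero row D).
So gcd(333, 297) = 9, with Bézout identity −8·333 + 9·297 = 9. Containment (⊇): the Bézout identity exhibits 9 as an element of (333, 297), giving (9) ⊆ (333, 297). Containment (⊆): since 9 | 333 and 9 | 297 (333 = 9·37, 297 = 9·33), every Z-linear combination of 333 and 297 is divisible by 9, so (333, 297) ⊆ (9). Therefore (333, 297) = (9), d = 9.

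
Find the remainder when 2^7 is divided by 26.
24

Use repeated squaring. Binary(7) = 111. Walk through the bits of the exponent 7 left-to-right: at each bit after the leading one, square the running value, then multiply by 2 if the bit is 1 (always reducing mod 26):
  bit 1 = 1 (leading): start with 2.
  bit 2 = 1: square 2^2 = 4; bit is 1, so multiply 4·2 = 8 (mod 26).
  bit 3 = 1: square 8^2 = 64 ≡ 12; bit is 1, so multiply 12·2 = 24 (mod 26).
Final value: 2^7 ≡ 24 (mod 26).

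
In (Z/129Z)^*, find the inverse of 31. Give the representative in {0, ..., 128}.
Apply the extended Euclidean algorithm to (129, 31), tracking rows (r, s, t) with s·129 + t·31 = r. Each division r_prev = q·r_cur + r_new produces the new row as (previous row) − q·(current row):
  row A: (129, 1, 0)   [1·129 + 0·31 = 129]
  row B: (31, 0, 1)   [0·129 + 1·31 = 31]
  129 = 4·31 + 5   → row C = row A − 4·row B = (5, 1, −4)   [check: 1·129 − 4·31 = 5]
  31 = 6·5 + 1   → row D = row B − 6·row C = (1, −6, 25)   [check: −6·129 + 25·31 = 1]
  5 = 5·1 + 0   → remainder 0, stop. gcd = 1 (last nonzero row D).
The gcd is 1, so 31 is invertible mod 129. The last nonzero row gives −6·129 + 25·31 = 1, so t = 25. So 31^(−1) ≡ 25 (mod 129). Verify: 31 · 25 = 775 ≡ 1 (mod 129). ✓

Final answer: 31^(−1) ≡ 25 (mod 129)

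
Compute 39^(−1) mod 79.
Apply the extended Euclidean algorithm to (79, 39), tracking rows (r, s, t) with s·79 + t·39 = r. Each division r_prev = q·r_cur + r_new produces the new row as (previous row) − q·(current row):
  row A: (79, 1, 0)   [1·79 + 0·39 = 79]
  row B: (39, 0, 1)   [0·79 + 1·39 = 39]
  79 = 2·39 + 1   → row C = row A − 2·row B = (1, 1, −2)   [check: 1·79 − 2·39 = 1]
  39 = 39·1 + 0   → remainder 0, stop. gcd = 1 (last nonzero row C).
The gcd is 1, so 39 is invertible mod 79. The last nonzero row gives 1·79 − 2·39 = 1, so t = −2. So 39^(−1) ≡ −2 ≡ 77 (mod 79). Verify: 39 · 77 = 3003 ≡ 1 (mod 79). ✓

Final answer: 39^(−1) ≡ 77 (mod 79)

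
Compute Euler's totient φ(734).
φ(734) = 366

φ is multiplicative, with φ(p^e) = p^e − p^(e−1). Factorise 734 = 2 · 367. Then
  φ(734) = (2 − 1) · (367 − 1) = 1 · 366 = 366.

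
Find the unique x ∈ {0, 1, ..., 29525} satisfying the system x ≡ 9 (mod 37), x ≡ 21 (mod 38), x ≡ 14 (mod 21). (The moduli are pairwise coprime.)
x ≡ 17843 (mod 29526); the representative in [0, 29526) is 17843

The moduli 37, 38, 21 are pairwise coprime, so by the CRT there is a unique solution mod 37·38·21 = 29526.
Solve by successive substitution. Start with x ≡ 9 (mod 37).
  Combine with x ≡ 21 (mod 38): write x = 9 + 37·t and require 9 + 37·t ≡ 21 (mod 38), i.e. 37·t ≡ 21 − 9 ≡ 12 (mod 38). Since 37^(−1) ≡ 37 (mod 38), t ≡ 37·12 ≡ 26 (mod 38). So x ≡ 9 + 37·26 = 971 (mod 1406).
  Combine with x ≡ 14 (mod 21): write x = 971 + 1406·t and require 971 + 1406·t ≡ 14 (mod 21), i.e. 1406·t ≡ 14 − 971 ≡ 9 (mod 21). Since 1406^(−1) ≡ 20 (mod 21) (1406 ≡ 20 (mod 21)), t ≡ 20·9 ≡ 12 (mod 21). So x ≡ 971 + 1406·12 = 17843 (mod 29526).
Unique solution in [0, 29526): x = 17843.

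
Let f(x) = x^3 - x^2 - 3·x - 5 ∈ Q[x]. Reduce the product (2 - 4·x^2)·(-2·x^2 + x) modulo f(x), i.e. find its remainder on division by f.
a · b ≡ 24·x^2 + 54·x + 20 (mod f(x))

First multiply in Q[x] without reducing: a · b = 8·x^4 - 4·x^3 - 4·x^2 + 2·x. Now divide by f(x) = x^3 - x^2 - 3·x - 5, eliminating the leading term at each step:
  leading term 8·x^4: subtract (8·x)·f(x) = 8·x^4 - 8·x^3 - 24·x^2 - 40·x, leaving 4·x^3 + 20·x^2 + 42·x
  leading term 4·x^3: subtract (4)·f(x) = 4·x^3 - 4·x^2 - 12·x - 20, leaving 24·x^2 + 54·x + 20
The degree is now < 3, so this is the remainder. Hence a · b ≡ 24·x^2 + 54·x + 20 in Q[x]/(f).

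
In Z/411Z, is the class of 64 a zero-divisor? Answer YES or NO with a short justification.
NO

gcd(64, 411) = 1, so 64 is a unit in Z/411Z (it has a multiplicative inverse). A unit cannot be a zero-divisor: if 64·b ≡ 0 then multiplying both sides by 64^(−1) gives b ≡ 0. So 64 is not a zero-divisor.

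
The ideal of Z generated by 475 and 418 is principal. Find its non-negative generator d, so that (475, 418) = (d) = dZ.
(475, 418) = (19); d = 19

In the PID Z, (a, b) is generated by gcd(a, b). Compute gcd(475, 418) with the extended Euclidean algorithm, tracking rows (r, s, t) with s·475 + t·418 = r:
  row A: (475, 1, 0)   [1·475 + 0·418 = 475]
  row B: (418, 0, 1)   [0·475 + 1·418 = 418]
  475 = 1·418 + 57   → row C = row A − 1·row B = (57, 1, −1)   [check: 1·475 − 1·418 = 57]
  418 = 7·57 + 19   → row D = row B − 7·row C = (19, −7, 8)   [check: −7·475 + 8·418 = 19]
  57 = 3·19 + 0   → remainder 0, stop. gcd = 19 (last nonzero row D).
So gcd(475, 418) = 19, with Bézout identity −7·475 + 8·418 = 19. Containment (⊇): the Bézout identity exhibits 19 as an element of (475, 418), giving (19) ⊆ (475, 418). Containment (⊆): since 19 | 475 and 19 | 418 (475 = 19·25, 418 = 19·22), every Z-linear combination of 475 and 418 is divisible by 19, so (475, 418) ⊆ (19). Therefore (475, 418) = (19), d = 19.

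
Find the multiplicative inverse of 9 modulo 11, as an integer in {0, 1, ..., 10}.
9^(−1) ≡ 5 (mod 11)

Apply the extended Euclidean algorithm to (11, 9), tracking rows (r, s, t) with s·11 + t·9 = r. Each division r_prev = q·r_cur + r_new produces the new row as (previous row) − q·(current row):
  row A: (11, 1, 0)   [1·11 + 0·9 = 11]
  row B: (9, 0, 1)   [0·11 + 1·9 = 9]
  11 = 1·9 + 2   → row C = row A − 1·row B = (2, 1, −1)   [check: 1·11 − 1·9 = 2]
  9 = 4·2 + 1   → row D = row B − 4·row C = (1, −4, 5)   [check: −4·11 + 5·9 = 1]
  2 = 2·1 + 0   → remainder 0, stop. gcd = 1 (last nonzero row D).
The gcd is 1, so 9 is invertible mod 11. The last nonzero row gives −4·11 + 5·9 = 1, so t = 5. So 9^(−1) ≡ 5 (mod 11). Verify: 9 · 5 = 45 ≡ 1 (mod 11). ✓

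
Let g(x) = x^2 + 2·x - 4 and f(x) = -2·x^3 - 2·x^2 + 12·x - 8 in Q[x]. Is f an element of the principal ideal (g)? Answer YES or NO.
YES

In Q[x] the ideal (g) consists of all multiples of g, so f ∈ (g) iff g | f, i.e. iff the remainder of f on division by g is 0. Divide f by g (g is monic, so eliminate the leading term of the running remainder at each step):
  leading term -2·x^3: subtract (-2·x)·g(x) = -2·x^3 - 4·x^2 + 8·x, leaving 2·x^2 + 4·x - 8
  leading term 2·x^2: subtract (2)·g(x) = 2·x^2 + 4·x - 8, leaving 0
The remainder is 0, so f(x) = g(x) · h(x) with h(x) = 2 - 2·x. Hence g | f, i.e. f ∈ (g).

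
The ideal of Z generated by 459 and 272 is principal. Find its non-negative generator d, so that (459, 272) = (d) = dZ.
In the PID Z, (a, b) is generated by gcd(a, b). Compute gcd(459, 272) with the extended Euclidean algorithm, tracking rows (r, s, t) with s·459 + t·272 = r:
  row A: (459, 1, 0)   [1·459 + 0·272 = 459]
  row B: (272, 0, 1)   [0·459 + 1·272 = 272]
  459 = 1·272 + 187   → row C = row A − 1·row B = (187, 1, −1)   [check: 1·459 − 1·272 = 187]
  272 = 1·187 + 85   → row D = row B − 1·row C = (85, −1, 2)   [check: −1·459 + 2·272 = 85]
  187 = 2·85 + 17   → row E = row C − 2·row D = (17, 3, −5)   [check: 3·459 − 5·272 = 17]
  85 = 5·17 + 0   → remainder 0, stop. gcd = 17 (last nonzero row E).
So gcd(459, 272) = 17, with Bézout identity 3·459 − 5·272 = 17. Containment (⊇): the Bézout identity exhibits 17 as an element of (459, 272), giving (17) ⊆ (459, 272). Containment (⊆): since 17 | 459 and 17 | 272 (459 = 17·27, 272 = 17·16), every Z-linear combination of 459 and 272 is divisible by 17, so (459, 272) ⊆ (17). Therefore (459, 272) = (17), d = 17.

Final answer: (459, 272) = (17); d = 17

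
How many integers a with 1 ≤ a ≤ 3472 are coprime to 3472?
The number of a ∈ {1, ..., 3472} with gcd(a, 3472) = 1 is by definition Euler's totient φ(3472). φ is multiplicative, with φ(p^e) = p^e − p^(e−1). Factorise 3472 = 2^4 · 7 · 31. Then
  φ(3472) = (2^4 − 2^3) · (7 − 1) · (31 − 1) = 8 · 6 · 30 = 1440.
So there are 1440 such integers.

Final answer: 1440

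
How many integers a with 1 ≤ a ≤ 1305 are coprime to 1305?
The number of a ∈ {1, ..., 1305} with gcd(a, 1305) = 1 is by definition Euler's totient φ(1305). φ is multiplicative, with φ(p^e) = p^e − p^(e−1). Factorise 1305 = 3^2 · 5 · 29. Then
  φ(1305) = (3^2 − 3^1) · (5 − 1) · (29 − 1) = 6 · 4 · 28 = 672.
So there are 672 such integers.

Final answer: 672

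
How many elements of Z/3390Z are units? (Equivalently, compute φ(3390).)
An element a ∈ Z/3390Z is a unit iff gcd(a, 3390) = 1, so the number of units is φ(3390). φ is multiplicative, with φ(p^e) = p^e − p^(e−1). Factorise 3390 = 2 · 3 · 5 · 113. Then
  φ(3390) = (2 − 1) · (3 − 1) · (5 − 1) · (113 − 1) = 1 · 2 · 4 · 112 = 896.

Final answer: Z/3390Z has φ(3390) = 896 units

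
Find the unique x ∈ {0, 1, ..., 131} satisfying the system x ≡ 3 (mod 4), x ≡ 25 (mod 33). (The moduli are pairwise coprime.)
The moduli 4, 33 are pairwise coprime, so by the CRT there is a unique solution mod 4·33 = 132.
Solve by successive substitution. Start with x ≡ 3 (mod 4).
  Combine with x ≡ 25 (mod 33): write x = 3 + 4·t and require 3 + 4·t ≡ 25 (mod 33), i.e. 4·t ≡ 25 − 3 ≡ 22 (mod 33). Since 4^(−1) ≡ 25 (mod 33), t ≡ 25·22 ≡ 22 (mod 33). So x ≡ 3 + 4·22 = 91 (mod 132).
Unique solution in [0, 132): x = 91.

Final answer: x ≡ 91 (mod 132); the representative in [0, 132) is 91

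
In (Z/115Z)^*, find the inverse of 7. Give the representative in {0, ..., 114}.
Apply the extended Euclidean algorithm to (115, 7), tracking rows (r, s, t) with s·115 + t·7 = r. Each division r_prev = q·r_cur + r_new produces the new row as (previous row) − q·(current row):
  row A: (115, 1, 0)   [1·115 + 0·7 = 115]
  row B: (7, 0, 1)   [0·115 + 1·7 = 7]
  115 = 16·7 + 3   → row C = row A − 16·row B = (3, 1, −16)   [check: 1·115 − 16·7 = 3]
  7 = 2·3 + 1   → row D = row B − 2·row C = (1, −2, 33)   [check: −2·115 + 33·7 = 1]
  3 = 3·1 + 0   → remainder 0, stop. gcd = 1 (last nonzero row D).
The gcd is 1, so 7 is invertible mod 115. The last nonzero row gives −2·115 + 33·7 = 1, so t = 33. So 7^(−1) ≡ 33 (mod 115). Verify: 7 · 33 = 231 ≡ 1 (mod 115). ✓

Final answer: 7^(−1) ≡ 33 (mod 115)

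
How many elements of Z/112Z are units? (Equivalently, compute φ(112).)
Z/112Z has φ(112) = 48 units

An element a ∈ Z/112Z is a unit iff gcd(a, 112) = 1, so the number of units is φ(112). φ is multiplicative, with φ(p^e) = p^e − p^(e−1). Factorise 112 = 2^4 · 7. Then
  φ(112) = (2^4 − 2^3) · (7 − 1) = 8 · 6 = 48.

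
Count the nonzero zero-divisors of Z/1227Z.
Z/1227Z has 410 nonzero zero-divisors

In Z/1227Z each nonzero element is either a unit (gcd with 1227 is 1) or a zero-divisor (gcd > 1). The number of units is φ(1227): factorise 1227 = 3 · 409, so φ(1227) = (3 − 1) · (409 − 1) = 2 · 408 = 816. The nonzero elements number 1227 − 1 = 1226. Hence the nonzero zero-divisors number 1226 − 816 = 410.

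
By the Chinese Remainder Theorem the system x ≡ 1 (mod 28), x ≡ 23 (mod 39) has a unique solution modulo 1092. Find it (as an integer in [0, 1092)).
The moduli 28, 39 are pairwise coprime, so by the CRT there is a unique solution mod 28·39 = 1092.
Solve by successive substitution. Start with x ≡ 1 (mod 28).
  Combine with x ≡ 23 (mod 39): write x = 1 + 28·t and require 1 + 28·t ≡ 23 (mod 39), i.e. 28·t ≡ 23 − 1 ≡ 22 (mod 39). Since 28^(−1) ≡ 7 (mod 39), t ≡ 7·22 ≡ 37 (mod 39). So x ≡ 1 + 28·37 = 1037 (mod 1092).
Unique solution in [0, 1092): x = 1037.

Final answer: x ≡ 1037 (mod 1092); the representative in [0, 1092) is 1037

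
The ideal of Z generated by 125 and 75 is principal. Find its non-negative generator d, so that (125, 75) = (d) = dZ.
In the PID Z, (a, b) is generated by gcd(a, b). Compute gcd(125, 75) with the extended Euclidean algorithm, tracking rows (r, s, t) with s·125 + t·75 = r:
  row A: (125, 1, 0)   [1·125 + 0·75 = 125]
  row B: (75, 0, 1)   [0·125 + 1·75 = 75]
  125 = 1·75 + 50   → row C = row A − 1·row B = (50, 1, −1)   [check: 1·125 − 1·75 = 50]
  75 = 1·50 + 25   → row D = row B − 1·row C = (25, −1, 2)   [check: −1·125 + 2·75 = 25]
  50 = 2·25 + 0   → remainder 0, stop. gcd = 25 (last nonzero row D).
So gcd(125, 75) = 25, with Bézout identity −1·125 + 2·75 = 25. Containment (⊇): the Bézout identity exhibits 25 as an element of (125, 75), giving (25) ⊆ (125, 75). Containment (⊆): since 25 | 125 and 25 | 75 (125 = 25·5, 75 = 25·3), every Z-linear combination of 125 and 75 is divisible by 25, so (125, 75) ⊆ (25). Therefore (125, 75) = (25), d = 25.

Final answer: (125, 75) = (25); d = 25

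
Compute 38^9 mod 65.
Use repeated squaring. Binary(9) = 1001. Walk through the bits of the exponent 9 left-to-right: at each bit after the leading one, square the running value, then multiply by 38 if the bit is 1 (always reducing mod 65):
  bit 1 = 1 (leading): start with 38.
  bit 2 = 0: square 38^2 = 1444 ≡ 14 (mod 65).
  bit 3 = 0: square 14^2 = 196 ≡ 1 (mod 65).
  bit 4 = 1: square 1^2 = 1; bit is 1, so multiply 1·38 = 38 (mod 65).
Final value: 38^9 ≡ 38 (mod 65).

Final answer: 38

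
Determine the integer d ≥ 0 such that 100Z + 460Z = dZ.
(100, 460) = (20); d = 20

In the PID Z, (a, b) is generated by gcd(a, b). Compute gcd(460, 100) with the extended Euclidean algorithm, tracking rows (r, s, t) with s·460 + t·100 = r:
  row A: (460, 1, 0)   [1·460 + 0·100 = 460]
  row B: (100, 0, 1)   [0·460 + 1·100 = 100]
  460 = 4·100 + 60   → row C = row A − 4·row B = (60, 1, −4)   [check: 1·460 − 4·100 = 60]
  100 = 1·60 + 40   → row D = row B − 1·row C = (40, −1, 5)   [check: −1·460 + 5·100 = 40]
  60 = 1·40 + 20   → row E = row C − 1·row D = (20, 2, −9)   [check: 2·460 − 9·100 = 20]
  40 = 2·20 + 0   → remainder 0, stop. gcd = 20 (last nonzero row E).
So gcd(100, 460) = 20, with Bézout identity 2·460 − 9·100 = 20. Containment (⊇): the Bézout identity exhibits 20 as an element of (100, 460), giving (20) ⊆ (100, 460). Containment (⊆): since 20 | 100 and 20 | 460 (100 = 20·5, 460 = 20·23), every Z-linear combination of 100 and 460 is divisible by 20, so (100, 460) ⊆ (20). Therefore (100, 460) = (20), d = 20.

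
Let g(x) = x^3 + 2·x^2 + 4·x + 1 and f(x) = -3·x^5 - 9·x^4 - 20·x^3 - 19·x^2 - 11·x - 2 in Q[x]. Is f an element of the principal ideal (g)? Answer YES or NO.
YES

In Q[x] the ideal (g) consists of all multiples of g, so f ∈ (g) iff g | f, i.e. iff the remainder of f on division by g is 0. Divide f by g (g is monic, so eliminate the leading term of the running remainder at each step):
  leading term -3·x^5: subtract (-3·x^2)·g(x) = -3·x^5 - 6·x^4 - 12·x^3 - 3·x^2, leaving -3·x^4 - 8·x^3 - 16·x^2 - 11·x - 2
  leading term -3·x^4: subtract (-3·x)·g(x) = -3·x^4 - 6·x^3 - 12·x^2 - 3·x, leaving -2·x^3 - 4·x^2 - 8·x - 2
  leading term -2·x^3: subtract (-2)·g(x) = -2·x^3 - 4·x^2 - 8·x - 2, leaving 0
The remainder is 0, so f(x) = g(x) · h(x) with h(x) = -3·x^2 - 3·x - 2. Hence g | f, i.e. f ∈ (g).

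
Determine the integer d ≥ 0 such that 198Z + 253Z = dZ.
In the PID Z, (a, b) is generated by gcd(a, b). Compute gcd(253, 198) with the extended Euclidean algorithm, tracking rows (r, s, t) with s·253 + t·198 = r:
  row A: (253, 1, 0)   [1·253 + 0·198 = 253]
  row B: (198, 0, 1)   [0·253 + 1·198 = 198]
  253 = 1·198 + 55   → row C = row A − 1·row B = (55, 1, −1)   [check: 1·253 − 1·198 = 55]
  198 = 3·55 + 33   → row D = row B − 3·row C = (33, −3, 4)   [check: −3·253 + 4·198 = 33]
  55 = 1·33 + 22   → row E = row C − 1·row D = (22, 4, −5)   [check: 4·253 − 5·198 = 22]
  33 = 1·22 + 11   → row F = row D − 1·row E = (11, −7, 9)   [check: −7·253 + 9·198 = 11]
  22 = 2·11 + 0   → remainder 0, stop. gcd = 11 (last nonzero row F).
So gcd(198, 253) = 11, with Bézout identity −7·253 + 9·198 = 11. Containment (⊇): the Bézout identity exhibits 11 as an element of (198, 253), giving (11) ⊆ (198, 253). Containment (⊆): since 11 | 198 and 11 | 253 (198 = 11·18, 253 = 11·23), every Z-linear combination of 198 and 253 is divisible by 11, so (198, 253) ⊆ (11). Therefore (198, 253) = (11), d = 11.

Final answer: (198, 253) = (11); d = 11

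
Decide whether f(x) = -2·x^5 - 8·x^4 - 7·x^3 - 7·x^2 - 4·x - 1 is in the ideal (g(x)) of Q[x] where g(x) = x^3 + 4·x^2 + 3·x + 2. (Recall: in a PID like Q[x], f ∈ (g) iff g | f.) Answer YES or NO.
In Q[x] the ideal (g) consists of all multiples of g, so f ∈ (g) iff g | f, i.e. iff the remainder of f on division by g is 0. Divide f by g (g is monic, so eliminate the leading term of the running remainder at each step):
  leading term -2·x^5: subtract (-2·x^2)·g(x) = -2·x^5 - 8·x^4 - 6·x^3 - 4·x^2, leaving -x^3 - 3·x^2 - 4·x - 1
  leading term -x^3: subtract (-1)·g(x) = -x^3 - 4·x^2 - 3·x - 2, leaving x^2 - x + 1
The remainder r(x) = x^2 - x + 1 ≠ 0 (and deg r < deg g), so g ∤ f, i.e. f ∉ (g).

Final answer: NO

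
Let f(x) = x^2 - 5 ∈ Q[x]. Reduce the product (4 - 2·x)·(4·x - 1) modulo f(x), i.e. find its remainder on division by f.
First multiply in Q[x] without reducing: a · b = -8·x^2 + 18·x - 4. Now divide by f(x) = x^2 - 5, eliminating the leading term at each step:
  leading term -8·x^2: subtract (-8)·f(x) = 40 - 8·x^2, leaving 18·x - 44
The degree is now < 2, so this is the remainder. Hence a · b ≡ 18·x - 44 in Q[x]/(f).

Final answer: a · b ≡ 18·x - 44 (mod f(x))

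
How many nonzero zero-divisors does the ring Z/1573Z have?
Z/1573Z has 252 nonzero zero-divisors

In Z/1573Z each nonzero element is either a unit (gcd with 1573 is 1) or a zero-divisor (gcd > 1). The number of units is φ(1573): factorise 1573 = 11^2 · 13, so φ(1573) = (11^2 − 11^1) · (13 − 1) = 110 · 12 = 1320. The nonzero elements number 1573 − 1 = 1572. Hence the nonzero zero-divisors number 1572 − 1320 = 252.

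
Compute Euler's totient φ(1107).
φ(1107) = 720

φ is multiplicative, with φ(p^e) = p^e − p^(e−1). Factorise 1107 = 3^3 · 41. Then
  φ(1107) = (3^3 − 3^2) · (41 − 1) = 18 · 40 = 720.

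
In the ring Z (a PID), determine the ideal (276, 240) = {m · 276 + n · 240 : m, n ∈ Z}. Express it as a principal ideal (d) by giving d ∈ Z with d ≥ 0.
In the PID Z, (a, b) is generated by gcd(a, b). Compute gcd(276, 240) with the extended Euclidean algorithm, tracking rows (r, s, t) with s·276 + t·240 = r:
  row A: (276, 1, 0)   [1·276 + 0·240 = 276]
  row B: (240, 0, 1)   [0·276 + 1·240 = 240]
  276 = 1·240 + 36   → row C = row A − 1·row B = (36, 1, −1)   [check: 1·276 − 1·240 = 36]
  240 = 6·36 + 24   → row D = row B − 6·row C = (24, −6, 7)   [check: −6·276 + 7·240 = 24]
  36 = 1·24 + 12   → row E = row C − 1·row D = (12, 7, −8)   [check: 7·276 − 8·240 = 12]
  24 = 2·12 + 0   → remainder 0, stop. gcd = 12 (last nonzero row E).
So gcd(276, 240) = 12, with Bézout identity 7·276 − 8·240 = 12. Containment (⊇): the Bézout identity exhibits 12 as an element of (276, 240), giving (12) ⊆ (276, 240). Containment (⊆): since 12 | 276 and 12 | 240 (276 = 12·23, 240 = 12·20), every Z-linear combination of 276 and 240 is divisible by 12, so (276, 240) ⊆ (12). Therefore (276, 240) = (12), d = 12.

Final answer: (276, 240) = (12); d = 12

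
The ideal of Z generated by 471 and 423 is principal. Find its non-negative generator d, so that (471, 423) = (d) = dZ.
(471, 423) = (3); d = 3

In the PID Z, (a, b) is generated by gcd(a, b). Compute gcd(471, 423) with the extended Euclidean algorithm, tracking rows (r, s, t) with s·471 + t·423 = r:
  row A: (471, 1, 0)   [1·471 + 0·423 = 471]
  row B: (423, 0, 1)   [0·471 + 1·423 = 423]
  471 = 1·423 + 48   → row C = row A − 1·row B = (48, 1, −1)   [check: 1·471 − 1·423 = 48]
  423 = 8·48 + 39   → row D = row B − 8·row C = (39, −8, 9)   [check: −8·471 + 9·423 = 39]
  48 = 1·39 + 9   → row E = row C − 1·row D = (9, 9, −10)   [check: 9·471 − 10·423 = 9]
  39 = 4·9 + 3   → row F = row D − 4·row E = (3, −44, 49)   [check: −44·471 + 49·423 = 3]
  9 = 3·3 + 0   → remainder 0, stop. gcd = 3 (last nonzero row F).
So gcd(471, 423) = 3, with Bézout identity −44·471 + 49·423 = 3. Containment (⊇): the Bézout identity exhibits 3 as an element of (471, 423), giving (3) ⊆ (471, 423). Containment (⊆): since 3 | 471 and 3 | 423 (471 = 3·157, 423 = 3·141), every Z-linear combination of 471 and 423 is divisible by 3, so (471, 423) ⊆ (3). Therefore (471, 423) = (3), d = 3.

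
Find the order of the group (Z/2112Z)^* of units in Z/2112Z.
|(Z/2112Z)^*| = 640

(Z/2112Z)^* consists of the classes a with gcd(a, 2112) = 1, so its order is φ(2112). φ is multiplicative, with φ(p^e) = p^e − p^(e−1). Factorise 2112 = 2^6 · 3 · 11. Then
  φ(2112) = (2^6 − 2^5) · (3 − 1) · (11 − 1) = 32 · 2 · 10 = 640.
Thus |(Z/2112Z)^*| = 640.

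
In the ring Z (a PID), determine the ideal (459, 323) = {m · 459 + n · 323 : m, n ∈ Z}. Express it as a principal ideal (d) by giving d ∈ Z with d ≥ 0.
(459, 323) = (17); d = 17

In the PID Z, (a, b) is generated by gcd(a, b). Compute gcd(459, 323) with the extended Euclidean algorithm, tracking rows (r, s, t) with s·459 + t·323 = r:
  row A: (459, 1, 0)   [1·459 + 0·323 = 459]
  row B: (323, 0, 1)   [0·459 + 1·323 = 323]
  459 = 1·323 + 136   → row C = row A − 1·row B = (136, 1, −1)   [check: 1·459 − 1·323 = 136]
  323 = 2·136 + 51   → row D = row B − 2·row C = (51, −2, 3)   [check: −2·459 + 3·323 = 51]
  136 = 2·51 + 34   → row E = row C − 2·row D = (34, 5, −7)   [check: 5·459 − 7·323 = 34]
  51 = 1·34 + 17   → row F = row D − 1·row E = (17, −7, 10)   [check: −7·459 + 10·323 = 17]
  34 = 2·17 + 0   → remainder 0, stop. gcd = 17 (last nonzero row F).
So gcd(459, 323) = 17, with Bézout identity −7·459 + 10·323 = 17. Containment (⊇): the Bézout identity exhibits 17 as an element of (459, 323), giving (17) ⊆ (459, 323). Containment (⊆): since 17 | 459 and 17 | 323 (459 = 17·27, 323 = 17·19), every Z-linear combination of 459 and 323 is divisible by 17, so (459, 323) ⊆ (17). Therefore (459, 323) = (17), d = 17.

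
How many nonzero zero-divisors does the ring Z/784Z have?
Z/784Z has 447 nonzero zero-divisors

In Z/784Z each nonzero element is either a unit (gcd with 784 is 1) or a zero-divisor (gcd > 1). The number of units is φ(784): factorise 784 = 2^4 · 7^2, so φ(784) = (2^4 − 2^3) · (7^2 − 7^1) = 8 · 42 = 336. The nonzero elements number 784 − 1 = 783. Hence the nonzero zero-divisors number 783 − 336 = 447.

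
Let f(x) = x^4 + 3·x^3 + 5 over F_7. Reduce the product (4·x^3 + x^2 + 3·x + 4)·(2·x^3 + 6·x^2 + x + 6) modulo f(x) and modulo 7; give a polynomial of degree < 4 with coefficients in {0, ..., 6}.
a · b ≡ 5·x + 2 (mod f(x))

Multiply as integer polynomials: a · b = 8·x^6 + 26·x^5 + 16·x^4 + 51·x^3 + 33·x^2 + 22·x + 24. Reducing coefficients mod 7: a · b ≡ x^6 + 5·x^5 + 2·x^4 + 2·x^3 + 5·x^2 + x + 3. Now divide by f(x) = x^4 + 3·x^3 + 5 in F_7[x], eliminating the leading term at each step:
  leading term x^6: subtract (x^2)·f(x) = x^6 + 3·x^5 + 5·x^2, leaving 2·x^5 + 2·x^4 + 2·x^3 + x + 3 (coefficients mod 7)
  leading term 2·x^5: subtract (2·x)·f(x) = 2·x^5 + 6·x^4 + 3·x, leaving 3·x^4 + 2·x^3 + 5·x + 3 (coefficients mod 7)
  leading term 3·x^4: subtract (3)·f(x) = 3·x^4 + 2·x^3 + 1, leaving 5·x + 2 (coefficients mod 7)
The degree is now < 4, so this is the remainder. Hence a · b ≡ 5·x + 2 in F_7[x]/(f).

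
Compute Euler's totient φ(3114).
φ(3114) = 1032

φ is multiplicative, with φ(p^e) = p^e − p^(e−1). Factorise 3114 = 2 · 3^2 · 173. Then
  φ(3114) = (2 − 1) · (3^2 − 3^1) · (173 − 1) = 1 · 6 · 172 = 1032.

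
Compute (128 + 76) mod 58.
30

Reduce the summands first: 128 ≡ 12, 76 ≡ 18 (mod 58), so 128 + 76 ≡ 12 + 18 (mod 58). 12 + 18 = 30; 30 = 0·58 + 30, so (128 + 76) mod 58 = 30.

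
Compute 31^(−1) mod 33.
Apply the extended Euclidean algorithm to (33, 31), tracking rows (r, s, t) with s·33 + t·31 = r. Each division r_prev = q·r_cur + r_new produces the new row as (previous row) − q·(current row):
  row A: (33, 1, 0)   [1·33 + 0·31 = 33]
  row B: (31, 0, 1)   [0·33 + 1·31 = 31]
  33 = 1·31 + 2   → row C = row A − 1·row B = (2, 1, −1)   [check: 1·33 − 1·31 = 2]
  31 = 15·2 + 1   → row D = row B − 15·row C = (1, −15, 16)   [check: −15·33 + 16·31 = 1]
  2 = 2·1 + 0   → remainder 0, stop. gcd = 1 (last nonzero row D).
The gcd is 1, so 31 is invertible mod 33. The last nonzero row gives −15·33 + 16·31 = 1, so t = 16. So 31^(−1) ≡ 16 (mod 33). Verify: 31 · 16 = 496 ≡ 1 (mod 33). ✓

Final answer: 31^(−1) ≡ 16 (mod 33)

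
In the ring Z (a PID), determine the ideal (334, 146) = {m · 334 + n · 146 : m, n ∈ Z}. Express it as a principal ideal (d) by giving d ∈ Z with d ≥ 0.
(334, 146) = (2); d = 2

In the PID Z, (a, b) is generated by gcd(a, b). Compute gcd(334, 146) with the extended Euclidean algorithm, tracking rows (r, s, t) with s·334 + t·146 = r:
  row A: (334, 1, 0)   [1·334 + 0·146 = 334]
  row B: (146, 0, 1)   [0·334 + 1·146 = 146]
  334 = 2·146 + 42   → row C = row A − 2·row B = (42, 1, −2)   [check: 1·334 − 2·146 = 42]
  146 = 3·42 + 20   → row D = row B − 3·row C = (20, −3, 7)   [check: −3·334 + 7·146 = 20]
  42 = 2·20 + 2   → row E = row C − 2·row D = (2, 7, −16)   [check: 7·334 − 16·146 = 2]
  20 = 10·2 + 0   → remainder 0, stop. gcd = 2 (last nonzero row E).
So gcd(334, 146) = 2, with Bézout identity 7·334 − 16·146 = 2. Containment (⊇): the Bézout identity exhibits 2 as an element of (334, 146), giving (2) ⊆ (334, 146). Containment (⊆): since 2 | 334 and 2 | 146 (334 = 2·167, 146 = 2·73), every Z-linear combination of 334 and 146 is divisible by 2, so (334, 146) ⊆ (2). Therefore (334, 146) = (2), d = 2.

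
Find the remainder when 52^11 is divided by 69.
Use repeated squaring. Binary(11) = 1011. Walk through the bits of the exponent 11 left-to-right: at each bit after the leading one, square the running value, then multiply by 52 if the bit is 1 (always reducing mod 69):
  bit 1 = 1 (leading): start with 52.
  bit 2 = 0: square 52^2 = 2704 ≡ 13 (mod 69).
  bit 3 = 1: square 13^2 = 169 ≡ 31; bit is 1, so multiply 31·52 = 1612 ≡ 25 (mod 69).
  bit 4 = 1: square 25^2 = 625 ≡ 4; bit is 1, so multiply 4·52 = 208 ≡ 1 (mod 69).
Final value: 52^11 ≡ 1 (mod 69).

Final answer: 1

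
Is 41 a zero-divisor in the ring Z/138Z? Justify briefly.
gcd(41, 138) = 1, so 41 is a unit in Z/138Z (it has a multiplicative inverse). A unit cannot be a zero-divisor: if 41·b ≡ 0 then multiplying both sides by 41^(−1) gives b ≡ 0. So 41 is not a zero-divisor.

Final answer: NO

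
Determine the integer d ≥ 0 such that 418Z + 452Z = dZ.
(418, 452) = (2); d = 2

In the PID Z, (a, b) is generated by gcd(a, b). Compute gcd(452, 418) with the extended Euclidean algorithm, tracking rows (r, s, t) with s·452 + t·418 = r:
  row A: (452, 1, 0)   [1·452 + 0·418 = 452]
  row B: (418, 0, 1)   [0·452 + 1·418 = 418]
  452 = 1·418 + 34   → row C = row A − 1·row B = (34, 1, −1)   [check: 1·452 − 1·418 = 34]
  418 = 12·34 + 10   → row D = row B − 12·row C = (10, −12, 13)   [check: −12·452 + 13·418 = 10]
  34 = 3·10 + 4   → row E = row C − 3·row D = (4, 37, −40)   [check: 37·452 − 40·418 = 4]
  10 = 2·4 + 2   → row F = row D − 2·row E = (2, −86, 93)   [check: −86·452 + 93·418 = 2]
  4 = 2·2 + 0   → remainder 0, stop. gcd = 2 (last nonzero row F).
So gcd(418, 452) = 2, with Bézout identity −86·452 + 93·418 = 2. Containment (⊇): the Bézout identity exhibits 2 as an element of (418, 452), giving (2) ⊆ (418, 452). Containment (⊆): since 2 | 418 and 2 | 452 (418 = 2·209, 452 = 2·226), every Z-linear combination of 418 and 452 is divisible by 2, so (418, 452) ⊆ (2). Therefore (418, 452) = (2), d = 2.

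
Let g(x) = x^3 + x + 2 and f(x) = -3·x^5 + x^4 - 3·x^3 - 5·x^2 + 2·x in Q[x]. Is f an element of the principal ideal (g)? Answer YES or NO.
YES

In Q[x] the ideal (g) consists of all multiples of g, so f ∈ (g) iff g | f, i.e. iff the remainder of f on division by g is 0. Divide f by g (g is monic, so eliminate the leading term of the running remainder at each step):
  leading term -3·x^5: subtract (-3·x^2)·g(x) = -3·x^5 - 3·x^3 - 6·x^2, leaving x^4 + x^2 + 2·x
  leading term x^4: subtract (x)·g(x) = x^4 + x^2 + 2·x, leaving 0
The remainder is 0, so f(x) = g(x) · h(x) with h(x) = -3·x^2 + x. Hence g | f, i.e. f ∈ (g).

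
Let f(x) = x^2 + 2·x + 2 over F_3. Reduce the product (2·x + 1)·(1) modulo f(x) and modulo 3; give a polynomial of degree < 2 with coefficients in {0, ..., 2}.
Multiply as integer polynomials: a · b = 2·x + 1. Reducing coefficients mod 3: a · b ≡ 2·x + 1. This already has degree < 2, so no reduction by f is needed. Hence a · b ≡ 2·x + 1 in F_3[x]/(f).

Final answer: a · b ≡ 2·x + 1 (mod f(x))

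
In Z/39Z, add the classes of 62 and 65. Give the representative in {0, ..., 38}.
Reduce the summands first: 62 ≡ 23, 65 ≡ 26 (mod 39), so 62 + 65 ≡ 23 + 26 (mod 39). 23 + 26 = 49; 49 = 1·39 + 10, so (62 + 65) mod 39 = 10.

Final answer: 10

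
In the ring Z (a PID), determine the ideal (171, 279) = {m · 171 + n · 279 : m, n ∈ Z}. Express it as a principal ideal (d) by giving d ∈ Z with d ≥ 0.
In the PID Z, (a, b) is generated by gcd(a, b). Compute gcd(279, 171) with the extended Euclidean algorithm, tracking rows (r, s, t) with s·279 + t·171 = r:
  row A: (279, 1, 0)   [1·279 + 0·171 = 279]
  row B: (171, 0, 1)   [0·279 + 1·171 = 171]
  279 = 1·171 + 108   → row C = row A − 1·row B = (108, 1, −1)   [check: 1·279 − 1·171 = 108]
  171 = 1·108 + 63   → row D = row B − 1·row C = (63, −1, 2)   [check: −1·279 + 2·171 = 63]
  108 = 1·63 + 45   → row E = row C − 1·row D = (45, 2, −3)   [check: 2·279 − 3·171 = 45]
  63 = 1·45 + 18   → row F = row D − 1·row E = (18, −3, 5)   [check: −3·279 + 5·171 = 18]
  45 = 2·18 + 9   → row G = row E − 2·row F = (9, 8, −13)   [check: 8·279 − 13·171 = 9]
  18 = 2·9 + 0   → remainder 0, stop. gcd = 9 (last nonzero row G).
So gcd(171, 279) = 9, with Bézout identity 8·279 − 13·171 = 9. Containment (⊇): the Bézout identity exhibits 9 as an element of (171, 279), giving (9) ⊆ (171, 279). Containment (⊆): since 9 | 171 and 9 | 279 (171 = 9·19, 279 = 9·31), every Z-linear combination of 171 and 279 is divisible by 9, so (171, 279) ⊆ (9). Therefore (171, 279) = (9), d = 9.

Final answer: (171, 279) = (9); d = 9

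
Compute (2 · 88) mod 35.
Reduce the factors first: 88 ≡ 18 (mod 35), so 2 · 88 ≡ 2 · 18 (mod 35). 2 · 18 = 36. Dividing by 35: 36 = 1·35 + 1. So (2 · 88) mod 35 = 1.

Final answer: 1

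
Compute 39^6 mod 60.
21

Use repeated squaring. Binary(6) = 110. Walk through the bits of the exponent 6 left-to-right: at each bit after the leading one, square the running value, then multiply by 39 if the bit is 1 (always reducing mod 60):
  bit 1 = 1 (leading): start with 39.
  bit 2 = 1: square 39^2 = 1521 ≡ 21; bit is 1, so multiply 21·39 = 819 ≡ 39 (mod 60).
  bit 3 = 0: square 39^2 = 1521 ≡ 21 (mod 60).
Final value: 39^6 ≡ 21 (mod 60).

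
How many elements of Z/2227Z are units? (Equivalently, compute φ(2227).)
Z/2227Z has φ(2227) = 2080 units

An element a ∈ Z/2227Z is a unit iff gcd(a, 2227) = 1, so the number of units is φ(2227). φ is multiplicative, with φ(p^e) = p^e − p^(e−1). Factorise 2227 = 17 · 131. Then
  φ(2227) = (17 − 1) · (131 − 1) = 16 · 130 = 2080.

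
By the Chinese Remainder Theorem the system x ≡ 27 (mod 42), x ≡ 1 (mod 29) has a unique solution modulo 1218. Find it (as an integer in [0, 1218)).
x ≡ 1161 (mod 1218); the representative in [0, 1218) is 1161

The moduli 42, 29 are pairwise coprime, so by the CRT there is a unique solution mod 42·29 = 1218.
Solve by successive substitution. Start with x ≡ 27 (mod 42).
  Combine with x ≡ 1 (mod 29): write x = 27 + 42·t and require 27 + 42·t ≡ 1 (mod 29), i.e. 42·t ≡ 1 − 27 ≡ 3 (mod 29). Since 42^(−1) ≡ 9 (mod 29) (42 ≡ 13 (mod 29)), t ≡ 9·3 ≡ 27 (mod 29). So x ≡ 27 + 42·27 = 1161 (mod 1218).
Unique solution in [0, 1218): x = 1161.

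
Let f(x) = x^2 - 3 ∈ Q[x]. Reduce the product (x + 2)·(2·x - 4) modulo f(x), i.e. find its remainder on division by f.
First multiply in Q[x] without reducing: a · b = 2·x^2 - 8. Now divide by f(x) = x^2 - 3, eliminating the leading term at each step:
  leading term 2·x^2: subtract (2)·f(x) = 2·x^2 - 6, leaving -2
The degree is now < 2, so this is the remainder. Hence a · b ≡ -2 in Q[x]/(f).

Final answer: a · b ≡ -2 (mod f(x))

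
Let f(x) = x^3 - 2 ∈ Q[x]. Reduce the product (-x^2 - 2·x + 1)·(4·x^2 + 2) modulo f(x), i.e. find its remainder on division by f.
First multiply in Q[x] without reducing: a · b = -4·x^4 - 8·x^3 + 2·x^2 - 4·x + 2. Now divide by f(x) = x^3 - 2, eliminating the leading term at each step:
  leading term -4·x^4: subtract (-4·x)·f(x) = -4·x^4 + 8·x, leaving -8·x^3 + 2·x^2 - 12·x + 2
  leading term -8·x^3: subtract (-8)·f(x) = 16 - 8·x^3, leaving 2·x^2 - 12·x - 14
The degree is now < 3, so this is the remainder. Hence a · b ≡ 2·x^2 - 12·x - 14 in Q[x]/(f).

Final answer: a · b ≡ 2·x^2 - 12·x - 14 (mod f(x))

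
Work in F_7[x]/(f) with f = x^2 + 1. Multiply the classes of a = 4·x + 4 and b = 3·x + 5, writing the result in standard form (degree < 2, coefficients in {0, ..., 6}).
Multiply as integer polynomials: a · b = 12·x^2 + 32·x + 20. Reducing coefficients mod 7: a · b ≡ 5·x^2 + 4·x + 6. Now divide by f(x) = x^2 + 1 in F_7[x], eliminating the leading term at each step:
  leading term 5·x^2: subtract (5)·f(x) = 5·x^2 + 5, leaving 4·x + 1 (coefficients mod 7)
The degree is now < 2, so this is the remainder. Hence a · b ≡ 4·x + 1 in F_7[x]/(f).

Final answer: a · b ≡ 4·x + 1 (mod f(x))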